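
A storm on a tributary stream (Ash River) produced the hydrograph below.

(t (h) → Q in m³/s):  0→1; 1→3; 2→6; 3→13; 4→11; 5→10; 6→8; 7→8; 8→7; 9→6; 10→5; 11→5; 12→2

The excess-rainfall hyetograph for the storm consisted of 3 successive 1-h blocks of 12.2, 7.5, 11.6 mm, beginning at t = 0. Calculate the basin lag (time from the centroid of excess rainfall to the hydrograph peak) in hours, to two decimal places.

Centroid of excess rainfall: t_c = Σ P_i·t̄_i / ΣP_i = 1.4808 h (block centres at 0.5, 1.5, 2.5 h).
Hydrograph peak occurs at t = 3 h, so basin lag t_L = 3 − 1.4808 = 1.52 h.

t_L ≈ 1.52 h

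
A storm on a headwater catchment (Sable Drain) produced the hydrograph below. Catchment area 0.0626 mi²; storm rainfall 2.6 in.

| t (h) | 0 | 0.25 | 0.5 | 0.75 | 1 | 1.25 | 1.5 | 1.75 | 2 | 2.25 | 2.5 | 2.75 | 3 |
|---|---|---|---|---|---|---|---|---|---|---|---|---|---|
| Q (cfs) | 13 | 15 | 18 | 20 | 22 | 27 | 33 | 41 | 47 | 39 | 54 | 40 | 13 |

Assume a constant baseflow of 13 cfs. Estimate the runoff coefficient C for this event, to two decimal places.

C ≈ 0.51

ΣQ_DR = 213.0 cfs; V = ΣQ_DR·Δt = 1.917 × 10^5 ft³.
Runoff depth d = V / A = 1.318 in.
C = d / P = 1.318 / 2.6 = 0.51.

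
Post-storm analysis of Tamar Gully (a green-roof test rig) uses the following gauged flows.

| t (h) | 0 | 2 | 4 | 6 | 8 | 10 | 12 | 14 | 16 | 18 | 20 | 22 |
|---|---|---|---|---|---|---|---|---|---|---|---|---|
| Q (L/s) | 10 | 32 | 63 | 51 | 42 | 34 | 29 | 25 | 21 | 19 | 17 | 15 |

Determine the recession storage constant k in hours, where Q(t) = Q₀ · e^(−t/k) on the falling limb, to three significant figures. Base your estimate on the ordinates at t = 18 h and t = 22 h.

k ≈ 16.9 h

On the falling limb, Q drops from 19 to 15 L/s between t = 18 h and t = 22 h (Δt = 4 h).
k = −Δt / ln(Q₂/Q₁) = −4 / ln(15/19) = 16.9 h.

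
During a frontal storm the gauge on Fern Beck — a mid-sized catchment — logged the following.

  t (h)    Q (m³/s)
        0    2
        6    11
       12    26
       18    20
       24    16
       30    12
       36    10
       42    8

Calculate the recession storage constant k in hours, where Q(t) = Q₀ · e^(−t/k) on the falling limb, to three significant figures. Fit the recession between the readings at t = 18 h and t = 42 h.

On the falling limb, Q drops from 20 to 8 m³/s between t = 18 h and t = 42 h (Δt = 24 h).
k = −Δt / ln(Q₂/Q₁) = −24 / ln(8/20) = 26.2 h.

k ≈ 26.2 h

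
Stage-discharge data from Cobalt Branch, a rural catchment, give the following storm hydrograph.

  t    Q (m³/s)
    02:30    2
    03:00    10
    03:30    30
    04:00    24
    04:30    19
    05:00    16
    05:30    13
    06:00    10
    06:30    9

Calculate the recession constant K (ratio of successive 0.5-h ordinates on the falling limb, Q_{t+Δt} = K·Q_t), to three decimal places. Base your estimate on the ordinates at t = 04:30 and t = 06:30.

K ≈ 0.830

Using the recession-limb readings at t = 04:30 and t = 06:30: Q falls from 19 to 9 m³/s over 4 intervals.
K = (Q₂/Q₁)^(1/4) = (9/19)^(1/4) = 0.830.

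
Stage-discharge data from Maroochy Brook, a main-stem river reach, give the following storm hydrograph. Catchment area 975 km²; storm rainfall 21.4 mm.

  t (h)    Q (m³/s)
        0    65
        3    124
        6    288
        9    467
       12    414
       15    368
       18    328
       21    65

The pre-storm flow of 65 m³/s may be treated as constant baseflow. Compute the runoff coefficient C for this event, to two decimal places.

ΣQ_DR = 1599 m³/s; V = ΣQ_DR·Δt = 1.727 × 10^7 m³.
Runoff depth d = V / A = 17.71 mm.
C = d / P = 17.71 / 21.4 = 0.83.

C ≈ 0.83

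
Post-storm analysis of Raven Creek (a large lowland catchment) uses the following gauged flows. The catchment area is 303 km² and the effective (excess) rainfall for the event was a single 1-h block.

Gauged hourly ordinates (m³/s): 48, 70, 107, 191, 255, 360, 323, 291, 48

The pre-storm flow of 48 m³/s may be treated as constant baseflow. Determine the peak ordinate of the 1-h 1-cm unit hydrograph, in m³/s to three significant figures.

U_p ≈ 208 m³/s

Direct runoff: 0.0, 22.0, 59.0, 143.0, 207.0, 312.0, 275.0, 243.0, 0.0 m³/s; ΣQ_DR = 1261 m³/s, peak = 312.0 m³/s.
Runoff depth d = ΣQ_DR·Δt / A = 1261 × 3600 / (303 km²) = 14.98 mm.
The 1-cm UH is the DRH scaled by (10 mm)/d, so U_p = 312.0 × 10/14.98 = 208 m³/s.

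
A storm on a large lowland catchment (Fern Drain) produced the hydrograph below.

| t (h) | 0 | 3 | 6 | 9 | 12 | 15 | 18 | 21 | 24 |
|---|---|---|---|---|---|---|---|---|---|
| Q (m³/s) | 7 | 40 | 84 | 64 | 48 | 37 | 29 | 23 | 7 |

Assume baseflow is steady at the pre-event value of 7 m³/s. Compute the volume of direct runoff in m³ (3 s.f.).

Direct-runoff ordinates (Q − Q_b): 0.0, 33.0, 77.0, 57.0, 41.0, 30.0, 22.0, 16.0, 0.0 m³/s.
ΣQ_DR = 276.0 m³/s.
With Δt = 3 h = 10800 s, V = ΣQ_DR · Δt = 276.0 × 10800 = 2.98 × 10^6 m³.

V ≈ 2.98 × 10^6 m³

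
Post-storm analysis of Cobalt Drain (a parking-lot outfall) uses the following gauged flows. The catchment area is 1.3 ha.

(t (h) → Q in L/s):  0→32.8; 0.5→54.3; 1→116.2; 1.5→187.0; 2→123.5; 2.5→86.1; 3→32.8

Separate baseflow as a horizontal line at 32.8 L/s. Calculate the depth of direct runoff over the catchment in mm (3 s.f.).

Direct runoff: 0.0, 21.5, 83.4, 154.2, 90.7, 53.3, 0.0 L/s; ΣQ_DR = 403.1 L/s.
V = ΣQ_DR · Δt = 403.1 × 1800 s = 7.256 × 10^5 L.
Over A = 1.3 ha, depth = V / A = 55.8 mm.

d ≈ 55.8 mm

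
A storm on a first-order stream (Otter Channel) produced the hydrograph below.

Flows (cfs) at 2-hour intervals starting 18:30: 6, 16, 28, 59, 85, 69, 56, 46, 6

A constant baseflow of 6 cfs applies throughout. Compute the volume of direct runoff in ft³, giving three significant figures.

Direct-runoff ordinates (Q − Q_b): 0.0, 10.0, 22.0, 53.0, 79.0, 63.0, 50.0, 40.0, 0.0 cfs.
ΣQ_DR = 317.0 cfs.
With Δt = 2 h = 7200 s, V = ΣQ_DR · Δt = 317.0 × 7200 = 2.28 × 10^6 ft³.

V ≈ 2.28 × 10^6 ft³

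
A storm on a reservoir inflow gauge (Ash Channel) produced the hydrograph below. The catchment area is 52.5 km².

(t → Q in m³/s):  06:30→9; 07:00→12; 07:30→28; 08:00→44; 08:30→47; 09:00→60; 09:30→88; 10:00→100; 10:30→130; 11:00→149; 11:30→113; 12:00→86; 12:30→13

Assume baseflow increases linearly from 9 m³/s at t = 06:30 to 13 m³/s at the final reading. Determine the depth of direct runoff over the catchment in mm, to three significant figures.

Direct runoff: 0.00, 2.67, 18.33, 34.00, 36.67, 49.33, 77.00, 88.67, 118.33, 137.00, 100.67, 73.33, 0.00 m³/s; ΣQ_DR = 736.0 m³/s.
V = ΣQ_DR · Δt = 736.0 × 1800 s = 1.325 × 10^6 m³.
Over A = 52.5 km², depth = V / A = 25.2 mm.

d ≈ 25.2 mm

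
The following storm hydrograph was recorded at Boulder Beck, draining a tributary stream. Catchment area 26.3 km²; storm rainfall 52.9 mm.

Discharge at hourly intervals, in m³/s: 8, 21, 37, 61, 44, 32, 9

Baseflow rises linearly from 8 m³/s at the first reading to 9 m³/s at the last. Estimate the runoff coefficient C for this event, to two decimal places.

ΣQ_DR = 152.5 m³/s; V = ΣQ_DR·Δt = 5.490 × 10^5 m³.
Runoff depth d = V / A = 20.87 mm.
C = d / P = 20.87 / 52.9 = 0.39.

C ≈ 0.39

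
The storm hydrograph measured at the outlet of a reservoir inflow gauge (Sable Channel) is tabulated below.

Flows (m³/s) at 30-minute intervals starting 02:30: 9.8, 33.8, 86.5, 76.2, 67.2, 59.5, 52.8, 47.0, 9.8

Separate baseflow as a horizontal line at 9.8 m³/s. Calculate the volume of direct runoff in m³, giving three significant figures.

V ≈ 6.38 × 10^5 m³

Direct-runoff ordinates (Q − Q_b): 0.0, 24.0, 76.7, 66.4, 57.4, 49.7, 43.0, 37.2, 0.0 m³/s.
ΣQ_DR = 354.4 m³/s.
With Δt = 0.5 h = 1800 s, V = ΣQ_DR · Δt = 354.4 × 1800 = 6.38 × 10^5 m³.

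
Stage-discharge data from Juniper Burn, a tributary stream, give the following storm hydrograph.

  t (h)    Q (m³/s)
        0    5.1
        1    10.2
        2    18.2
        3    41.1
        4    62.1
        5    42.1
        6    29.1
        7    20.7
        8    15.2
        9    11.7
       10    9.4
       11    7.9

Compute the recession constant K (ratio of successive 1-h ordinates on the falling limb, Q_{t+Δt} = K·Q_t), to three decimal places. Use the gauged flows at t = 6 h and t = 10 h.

Using the recession-limb readings at t = 6 h and t = 10 h: Q falls from 29.1 to 9.4 m³/s over 4 intervals.
K = (Q₂/Q₁)^(1/4) = (9.4/29.1)^(1/4) = 0.754.

K ≈ 0.754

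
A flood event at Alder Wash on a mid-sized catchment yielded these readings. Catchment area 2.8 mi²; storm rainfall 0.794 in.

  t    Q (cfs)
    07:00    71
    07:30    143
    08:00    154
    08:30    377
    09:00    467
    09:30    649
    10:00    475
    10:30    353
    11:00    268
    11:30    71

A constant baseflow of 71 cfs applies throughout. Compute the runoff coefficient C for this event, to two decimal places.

ΣQ_DR = 2318 cfs; V = ΣQ_DR·Δt = 4.172 × 10^6 ft³.
Runoff depth d = V / A = 0.6414 in.
C = d / P = 0.6414 / 0.794 = 0.81.

C ≈ 0.81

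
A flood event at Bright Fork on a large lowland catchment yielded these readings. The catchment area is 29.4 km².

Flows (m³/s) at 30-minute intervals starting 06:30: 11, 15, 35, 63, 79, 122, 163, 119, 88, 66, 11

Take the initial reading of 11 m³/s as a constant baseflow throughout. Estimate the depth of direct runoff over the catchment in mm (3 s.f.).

d ≈ 39.9 mm

Direct runoff: 0.0, 4.0, 24.0, 52.0, 68.0, 111.0, 152.0, 108.0, 77.0, 55.0, 0.0 m³/s; ΣQ_DR = 651.0 m³/s.
V = ΣQ_DR · Δt = 651.0 × 1800 s = 1.172 × 10^6 m³.
Over A = 29.4 km², depth = V / A = 39.9 mm.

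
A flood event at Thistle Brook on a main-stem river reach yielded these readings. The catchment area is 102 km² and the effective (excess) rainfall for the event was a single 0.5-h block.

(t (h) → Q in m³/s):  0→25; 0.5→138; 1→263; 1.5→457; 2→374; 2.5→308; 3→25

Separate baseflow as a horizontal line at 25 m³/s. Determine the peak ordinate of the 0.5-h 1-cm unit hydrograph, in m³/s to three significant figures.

U_p ≈ 173 m³/s

Direct runoff: 0.0, 113.0, 238.0, 432.0, 349.0, 283.0, 0.0 m³/s; ΣQ_DR = 1415 m³/s, peak = 432.0 m³/s.
Runoff depth d = ΣQ_DR·Δt / A = 1415 × 1800 / (102 km²) = 24.97 mm.
The 1-cm UH is the DRH scaled by (10 mm)/d, so U_p = 432.0 × 10/24.97 = 173 m³/s.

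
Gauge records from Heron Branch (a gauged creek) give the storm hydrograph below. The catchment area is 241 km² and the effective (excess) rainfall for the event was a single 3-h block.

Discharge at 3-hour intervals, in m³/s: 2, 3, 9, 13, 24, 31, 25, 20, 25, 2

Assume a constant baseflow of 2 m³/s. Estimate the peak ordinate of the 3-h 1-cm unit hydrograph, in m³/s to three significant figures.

Direct runoff: 0.0, 1.0, 7.0, 11.0, 22.0, 29.0, 23.0, 18.0, 23.0, 0.0 m³/s; ΣQ_DR = 134.0 m³/s, peak = 29.0 m³/s.
Runoff depth d = ΣQ_DR·Δt / A = 134.0 × 10800 / (241 km²) = 6.005 mm.
The 1-cm UH is the DRH scaled by (10 mm)/d, so U_p = 29.0 × 10/6.005 = 48.3 m³/s.

U_p ≈ 48.3 m³/s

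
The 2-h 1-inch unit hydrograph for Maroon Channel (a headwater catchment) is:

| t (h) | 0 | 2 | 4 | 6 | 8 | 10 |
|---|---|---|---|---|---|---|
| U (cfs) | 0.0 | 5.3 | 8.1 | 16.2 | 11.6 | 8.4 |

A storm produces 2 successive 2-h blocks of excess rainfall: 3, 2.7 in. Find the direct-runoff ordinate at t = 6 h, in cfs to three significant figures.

By discrete convolution, Q_j = Σ (P_i / 1 in) · U_{j−i}.
At t = 6 h (j=3): Q = (3/1)·16.2 + (2.7/1)·8.1 = 70.5 cfs.

Q ≈ 70.5 cfs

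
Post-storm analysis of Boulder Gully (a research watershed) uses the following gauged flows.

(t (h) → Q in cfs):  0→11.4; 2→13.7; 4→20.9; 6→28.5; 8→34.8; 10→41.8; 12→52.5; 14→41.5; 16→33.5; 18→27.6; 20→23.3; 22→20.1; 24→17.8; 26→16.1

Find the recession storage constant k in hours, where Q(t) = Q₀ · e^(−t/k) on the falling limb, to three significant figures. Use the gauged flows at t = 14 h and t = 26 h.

k ≈ 12.7 h

On the falling limb, Q drops from 41.5 to 16.1 cfs between t = 14 h and t = 26 h (Δt = 12 h).
k = −Δt / ln(Q₂/Q₁) = −12 / ln(16.1/41.5) = 12.7 h.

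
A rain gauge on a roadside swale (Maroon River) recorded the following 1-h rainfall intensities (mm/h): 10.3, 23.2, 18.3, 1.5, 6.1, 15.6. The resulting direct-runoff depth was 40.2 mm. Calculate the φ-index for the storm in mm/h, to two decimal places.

Only the 4 blocks with intensity above φ contribute runoff: 10.3, 23.2, 18.3, 15.6 mm/h.
Σ(I−φ)·Δt = d  ⇒  (10.3+23.2+18.3+15.6 − 4φ)·1 = 40.2
φ = (67.40 − 40.2/1) / 4 = 6.80 mm/h.

φ ≈ 6.80 mm/h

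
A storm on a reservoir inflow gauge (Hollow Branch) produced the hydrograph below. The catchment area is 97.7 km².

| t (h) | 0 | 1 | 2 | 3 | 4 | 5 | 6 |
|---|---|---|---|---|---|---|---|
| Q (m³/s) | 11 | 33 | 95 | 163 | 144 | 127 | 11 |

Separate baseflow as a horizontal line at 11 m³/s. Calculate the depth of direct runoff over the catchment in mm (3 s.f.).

d ≈ 18.7 mm

Direct runoff: 0.0, 22.0, 84.0, 152.0, 133.0, 116.0, 0.0 m³/s; ΣQ_DR = 507.0 m³/s.
V = ΣQ_DR · Δt = 507.0 × 3600 s = 1.825 × 10^6 m³.
Over A = 97.7 km², depth = V / A = 18.7 mm.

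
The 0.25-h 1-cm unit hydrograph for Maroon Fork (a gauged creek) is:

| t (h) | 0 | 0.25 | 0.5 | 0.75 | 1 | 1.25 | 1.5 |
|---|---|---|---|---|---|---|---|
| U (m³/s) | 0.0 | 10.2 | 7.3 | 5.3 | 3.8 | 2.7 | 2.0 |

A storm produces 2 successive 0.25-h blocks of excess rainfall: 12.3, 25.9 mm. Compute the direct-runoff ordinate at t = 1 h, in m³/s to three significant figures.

Q ≈ 18.4 m³/s

By discrete convolution, Q_j = Σ (P_i / 10 mm) · U_{j−i}.
At t = 1 h (j=4): Q = (12.3/10)·3.8 + (25.9/10)·5.3 = 18.4 m³/s.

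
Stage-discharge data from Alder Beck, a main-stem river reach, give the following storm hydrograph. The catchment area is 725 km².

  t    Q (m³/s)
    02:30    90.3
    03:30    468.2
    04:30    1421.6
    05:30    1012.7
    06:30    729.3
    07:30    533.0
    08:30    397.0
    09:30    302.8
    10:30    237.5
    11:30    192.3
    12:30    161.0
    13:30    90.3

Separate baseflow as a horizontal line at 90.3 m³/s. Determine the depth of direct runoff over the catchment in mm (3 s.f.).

Direct runoff: 0.0, 377.9, 1331.3, 922.4, 639.0, 442.7, 306.7, 212.5, 147.2, 102.0, 70.7, 0.0 m³/s; ΣQ_DR = 4552 m³/s.
V = ΣQ_DR · Δt = 4552 × 3600 s = 1.639 × 10^7 m³.
Over A = 725 km², depth = V / A = 22.6 mm.

d ≈ 22.6 mm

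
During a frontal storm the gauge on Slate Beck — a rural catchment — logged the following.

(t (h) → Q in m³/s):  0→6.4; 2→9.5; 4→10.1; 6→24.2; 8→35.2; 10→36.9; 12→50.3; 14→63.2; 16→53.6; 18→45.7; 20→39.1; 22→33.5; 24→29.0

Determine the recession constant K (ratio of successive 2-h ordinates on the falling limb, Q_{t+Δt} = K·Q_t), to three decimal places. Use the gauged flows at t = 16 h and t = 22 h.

Using the recession-limb readings at t = 16 h and t = 22 h: Q falls from 53.6 to 33.5 m³/s over 3 intervals.
K = (Q₂/Q₁)^(1/3) = (33.5/53.6)^(1/3) = 0.855.

K ≈ 0.855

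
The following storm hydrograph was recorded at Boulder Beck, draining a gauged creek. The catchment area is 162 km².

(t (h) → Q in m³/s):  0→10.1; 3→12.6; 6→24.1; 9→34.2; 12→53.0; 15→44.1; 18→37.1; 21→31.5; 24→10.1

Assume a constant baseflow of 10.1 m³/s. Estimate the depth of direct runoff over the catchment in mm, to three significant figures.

d ≈ 11.1 mm

Direct runoff: 0.0, 2.5, 14.0, 24.1, 42.9, 34.0, 27.0, 21.4, 0.0 m³/s; ΣQ_DR = 165.9 m³/s.
V = ΣQ_DR · Δt = 165.9 × 10800 s = 1.792 × 10^6 m³.
Over A = 162 km², depth = V / A = 11.1 mm.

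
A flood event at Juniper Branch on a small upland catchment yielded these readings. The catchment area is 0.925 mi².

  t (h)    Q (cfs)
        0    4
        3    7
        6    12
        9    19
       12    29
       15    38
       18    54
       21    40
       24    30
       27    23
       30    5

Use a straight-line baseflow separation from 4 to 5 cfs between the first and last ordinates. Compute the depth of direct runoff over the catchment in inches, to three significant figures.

Direct runoff: 0.00, 2.90, 7.80, 14.70, 24.60, 33.50, 49.40, 35.30, 25.20, 18.10, 0.00 cfs; ΣQ_DR = 211.5 cfs.
V = ΣQ_DR · Δt = 211.5 × 10800 s = 2.284 × 10^6 ft³.
Over A = 0.925 mi², depth = V / A = 1.06 in.

d ≈ 1.06 in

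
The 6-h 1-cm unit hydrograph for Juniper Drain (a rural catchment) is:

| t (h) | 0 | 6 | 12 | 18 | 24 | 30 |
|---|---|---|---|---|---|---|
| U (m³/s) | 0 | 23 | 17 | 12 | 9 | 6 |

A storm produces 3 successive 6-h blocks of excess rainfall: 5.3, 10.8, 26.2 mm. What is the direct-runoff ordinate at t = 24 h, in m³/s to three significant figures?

By discrete convolution, Q_j = Σ (P_i / 10 mm) · U_{j−i}.
At t = 24 h (j=4): Q = (5.3/10)·9 + (10.8/10)·12 + (26.2/10)·17 = 62.3 m³/s.

Q ≈ 62.3 m³/s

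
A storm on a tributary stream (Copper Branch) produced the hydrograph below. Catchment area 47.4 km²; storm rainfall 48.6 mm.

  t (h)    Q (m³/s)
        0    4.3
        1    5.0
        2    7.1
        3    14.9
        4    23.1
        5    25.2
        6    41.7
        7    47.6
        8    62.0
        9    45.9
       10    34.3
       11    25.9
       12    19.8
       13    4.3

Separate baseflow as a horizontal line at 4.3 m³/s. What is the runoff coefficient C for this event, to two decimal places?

ΣQ_DR = 300.9 m³/s; V = ΣQ_DR·Δt = 1.083 × 10^6 m³.
Runoff depth d = V / A = 22.85 mm.
C = d / P = 22.85 / 48.6 = 0.47.

C ≈ 0.47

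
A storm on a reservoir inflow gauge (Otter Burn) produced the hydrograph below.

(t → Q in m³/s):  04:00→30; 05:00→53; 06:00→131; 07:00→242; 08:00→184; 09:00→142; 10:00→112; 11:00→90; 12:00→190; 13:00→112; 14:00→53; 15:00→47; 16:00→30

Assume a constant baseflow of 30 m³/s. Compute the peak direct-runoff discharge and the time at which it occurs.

Q_p = 212.0 m³/s at t = 07:00

Subtracting baseflow gives direct-runoff ordinates: 0.0, 23.0, 101.0, 212.0, 154.0, 112.0, 82.0, 60.0, 160.0, 82.0, 23.0, 17.0, 0.0 m³/s.
The maximum is 212.0 m³/s, occurring at the reading for t = 07:00.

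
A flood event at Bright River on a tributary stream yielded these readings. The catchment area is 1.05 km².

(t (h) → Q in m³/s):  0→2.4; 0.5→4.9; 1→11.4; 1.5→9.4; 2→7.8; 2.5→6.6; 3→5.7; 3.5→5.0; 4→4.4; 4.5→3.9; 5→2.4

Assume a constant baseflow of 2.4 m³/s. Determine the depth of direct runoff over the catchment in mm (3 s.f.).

d ≈ 64.3 mm

Direct runoff: 0.0, 2.5, 9.0, 7.0, 5.4, 4.2, 3.3, 2.6, 2.0, 1.5, 0.0 m³/s; ΣQ_DR = 37.50 m³/s.
V = ΣQ_DR · Δt = 37.50 × 1800 s = 67500 m³.
Over A = 1.05 km², depth = V / A = 64.3 mm.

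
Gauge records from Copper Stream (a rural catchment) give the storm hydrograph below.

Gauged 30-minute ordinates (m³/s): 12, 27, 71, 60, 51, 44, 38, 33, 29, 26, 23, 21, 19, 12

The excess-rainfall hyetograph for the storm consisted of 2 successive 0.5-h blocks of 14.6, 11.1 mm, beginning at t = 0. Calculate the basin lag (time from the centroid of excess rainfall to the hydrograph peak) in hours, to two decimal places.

t_L ≈ 0.53 h

Centroid of excess rainfall: t_c = Σ P_i·t̄_i / ΣP_i = 0.4660 h (block centres at 0.25, 0.75 h).
Hydrograph peak occurs at t = 1 h, so basin lag t_L = 1 − 0.4660 = 0.53 h.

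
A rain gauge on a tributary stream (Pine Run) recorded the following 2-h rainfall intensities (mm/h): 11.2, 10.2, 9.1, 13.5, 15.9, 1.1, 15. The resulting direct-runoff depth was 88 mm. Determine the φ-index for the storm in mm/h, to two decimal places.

φ ≈ 5.15 mm/h

Only the 6 blocks with intensity above φ contribute runoff: 11.2, 10.2, 9.1, 13.5, 15.9, 15 mm/h.
Σ(I−φ)·Δt = d  ⇒  (11.2+10.2+9.1+13.5+15.9+15 − 6φ)·2 = 88
φ = (74.90 − 88/2) / 6 = 5.15 mm/h.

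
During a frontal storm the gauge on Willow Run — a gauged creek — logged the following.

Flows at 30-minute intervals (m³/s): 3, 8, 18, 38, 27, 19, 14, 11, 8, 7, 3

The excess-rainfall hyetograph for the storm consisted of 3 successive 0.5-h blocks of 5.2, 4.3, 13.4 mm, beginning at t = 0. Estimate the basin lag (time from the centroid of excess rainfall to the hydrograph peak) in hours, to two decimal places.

Centroid of excess rainfall: t_c = Σ P_i·t̄_i / ΣP_i = 0.9290 h (block centres at 0.25, 0.75, 1.25 h).
Hydrograph peak occurs at t = 1.5 h, so basin lag t_L = 1.5 − 0.9290 = 0.57 h.

t_L ≈ 0.57 h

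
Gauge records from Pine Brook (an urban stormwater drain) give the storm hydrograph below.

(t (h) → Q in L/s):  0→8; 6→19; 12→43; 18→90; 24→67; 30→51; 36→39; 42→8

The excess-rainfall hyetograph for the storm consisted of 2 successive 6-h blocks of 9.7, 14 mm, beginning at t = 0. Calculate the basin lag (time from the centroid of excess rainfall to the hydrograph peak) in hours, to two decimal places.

t_L ≈ 11.46 h

Centroid of excess rainfall: t_c = Σ P_i·t̄_i / ΣP_i = 6.5443 h (block centres at 3, 9 h).
Hydrograph peak occurs at t = 18 h, so basin lag t_L = 18 − 6.5443 = 11.46 h.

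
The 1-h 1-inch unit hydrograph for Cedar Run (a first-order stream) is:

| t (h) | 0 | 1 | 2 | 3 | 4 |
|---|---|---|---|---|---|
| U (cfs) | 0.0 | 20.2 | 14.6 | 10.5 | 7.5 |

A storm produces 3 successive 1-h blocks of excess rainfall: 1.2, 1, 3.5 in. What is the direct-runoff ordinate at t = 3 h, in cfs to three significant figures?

Q ≈ 97.9 cfs

By discrete convolution, Q_j = Σ (P_i / 1 in) · U_{j−i}.
At t = 3 h (j=3): Q = (1.2/1)·10.5 + (1/1)·14.6 + (3.5/1)·20.2 = 97.9 cfs.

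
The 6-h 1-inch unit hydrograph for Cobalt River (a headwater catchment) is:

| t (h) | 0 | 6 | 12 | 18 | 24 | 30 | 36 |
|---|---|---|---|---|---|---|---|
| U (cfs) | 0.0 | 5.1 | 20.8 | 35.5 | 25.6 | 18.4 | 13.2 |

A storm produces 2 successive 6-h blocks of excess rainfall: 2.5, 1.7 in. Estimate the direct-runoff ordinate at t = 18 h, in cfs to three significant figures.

By discrete convolution, Q_j = Σ (P_i / 1 in) · U_{j−i}.
At t = 18 h (j=3): Q = (2.5/1)·35.5 + (1.7/1)·20.8 = 124 cfs.

Q ≈ 124 cfs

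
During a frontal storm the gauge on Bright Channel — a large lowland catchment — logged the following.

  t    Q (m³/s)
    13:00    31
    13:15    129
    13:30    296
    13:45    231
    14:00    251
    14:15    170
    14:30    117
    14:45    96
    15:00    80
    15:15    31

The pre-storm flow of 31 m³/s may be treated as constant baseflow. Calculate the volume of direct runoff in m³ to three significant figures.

Direct-runoff ordinates (Q − Q_b): 0.0, 98.0, 265.0, 200.0, 220.0, 139.0, 86.0, 65.0, 49.0, 0.0 m³/s.
ΣQ_DR = 1122 m³/s.
With Δt = 0.25 h = 900 s, V = ΣQ_DR · Δt = 1122 × 900 = 1.01 × 10^6 m³.

V ≈ 1.01 × 10^6 m³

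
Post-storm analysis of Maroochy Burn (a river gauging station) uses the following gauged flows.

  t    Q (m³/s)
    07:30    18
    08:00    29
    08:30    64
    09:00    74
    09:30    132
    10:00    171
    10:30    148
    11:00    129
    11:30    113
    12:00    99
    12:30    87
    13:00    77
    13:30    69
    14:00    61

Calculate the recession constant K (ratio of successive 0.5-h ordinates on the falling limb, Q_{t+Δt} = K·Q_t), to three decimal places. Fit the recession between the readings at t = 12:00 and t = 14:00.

K ≈ 0.886

Using the recession-limb readings at t = 12:00 and t = 14:00: Q falls from 99 to 61 m³/s over 4 intervals.
K = (Q₂/Q₁)^(1/4) = (61/99)^(1/4) = 0.886.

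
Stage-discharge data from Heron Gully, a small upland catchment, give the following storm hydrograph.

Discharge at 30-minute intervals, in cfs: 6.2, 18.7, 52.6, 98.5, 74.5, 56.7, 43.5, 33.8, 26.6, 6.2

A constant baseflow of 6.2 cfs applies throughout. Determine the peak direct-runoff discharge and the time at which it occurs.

Q_p = 92.3 cfs at t = 1.5 h

Subtracting baseflow gives direct-runoff ordinates: 0.0, 12.5, 46.4, 92.3, 68.3, 50.5, 37.3, 27.6, 20.4, 0.0 cfs.
The maximum is 92.3 cfs, occurring at the reading for t = 1.5 h.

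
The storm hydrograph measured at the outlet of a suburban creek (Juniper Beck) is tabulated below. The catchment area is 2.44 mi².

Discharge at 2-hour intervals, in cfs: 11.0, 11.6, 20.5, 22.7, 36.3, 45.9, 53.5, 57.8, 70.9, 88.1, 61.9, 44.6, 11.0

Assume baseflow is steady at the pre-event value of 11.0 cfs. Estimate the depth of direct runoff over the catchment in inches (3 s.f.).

d ≈ 0.499 in

Direct runoff: 0.0, 0.6, 9.5, 11.7, 25.3, 34.9, 42.5, 46.8, 59.9, 77.1, 50.9, 33.6, 0.0 cfs; ΣQ_DR = 392.8 cfs.
V = ΣQ_DR · Δt = 392.8 × 7200 s = 2.828 × 10^6 ft³.
Over A = 2.44 mi², depth = V / A = 0.499 in.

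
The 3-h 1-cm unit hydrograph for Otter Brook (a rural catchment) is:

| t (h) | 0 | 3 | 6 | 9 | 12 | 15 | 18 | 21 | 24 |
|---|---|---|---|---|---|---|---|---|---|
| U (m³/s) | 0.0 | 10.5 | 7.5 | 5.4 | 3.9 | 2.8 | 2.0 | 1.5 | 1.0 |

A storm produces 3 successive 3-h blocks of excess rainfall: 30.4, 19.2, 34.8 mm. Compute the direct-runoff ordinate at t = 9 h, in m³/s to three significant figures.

Q ≈ 67.4 m³/s

By discrete convolution, Q_j = Σ (P_i / 10 mm) · U_{j−i}.
At t = 9 h (j=3): Q = (30.4/10)·5.4 + (19.2/10)·7.5 + (34.8/10)·10.5 = 67.4 m³/s.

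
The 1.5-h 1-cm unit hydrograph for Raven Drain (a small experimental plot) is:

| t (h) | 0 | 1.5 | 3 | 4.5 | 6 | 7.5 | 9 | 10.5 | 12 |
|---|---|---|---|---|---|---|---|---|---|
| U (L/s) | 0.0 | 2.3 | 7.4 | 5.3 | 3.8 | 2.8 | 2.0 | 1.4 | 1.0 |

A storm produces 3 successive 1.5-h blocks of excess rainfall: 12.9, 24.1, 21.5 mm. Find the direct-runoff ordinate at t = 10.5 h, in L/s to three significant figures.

By discrete convolution, Q_j = Σ (P_i / 10 mm) · U_{j−i}.
At t = 10.5 h (j=7): Q = (12.9/10)·1.4 + (24.1/10)·2.0 + (21.5/10)·2.8 = 12.6 L/s.

Q ≈ 12.6 L/s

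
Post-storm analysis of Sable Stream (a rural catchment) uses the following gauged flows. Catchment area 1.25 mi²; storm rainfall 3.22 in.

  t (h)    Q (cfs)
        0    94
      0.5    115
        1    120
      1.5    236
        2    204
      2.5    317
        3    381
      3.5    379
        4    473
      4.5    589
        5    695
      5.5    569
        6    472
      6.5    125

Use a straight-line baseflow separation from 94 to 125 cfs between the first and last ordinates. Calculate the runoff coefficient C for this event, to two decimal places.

ΣQ_DR = 3236 cfs; V = ΣQ_DR·Δt = 5.825 × 10^6 ft³.
Runoff depth d = V / A = 2.006 in.
C = d / P = 2.006 / 3.22 = 0.62.

C ≈ 0.62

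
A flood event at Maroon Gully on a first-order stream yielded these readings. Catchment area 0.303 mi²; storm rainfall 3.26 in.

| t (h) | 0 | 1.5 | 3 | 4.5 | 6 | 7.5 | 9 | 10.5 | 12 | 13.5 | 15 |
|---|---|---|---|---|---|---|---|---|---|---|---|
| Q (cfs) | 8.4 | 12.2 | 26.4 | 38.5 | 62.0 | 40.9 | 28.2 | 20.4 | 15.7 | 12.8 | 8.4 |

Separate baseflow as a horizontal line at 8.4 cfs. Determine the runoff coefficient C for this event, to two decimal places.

ΣQ_DR = 181.5 cfs; V = ΣQ_DR·Δt = 9.801 × 10^5 ft³.
Runoff depth d = V / A = 1.392 in.
C = d / P = 1.392 / 3.26 = 0.43.

C ≈ 0.43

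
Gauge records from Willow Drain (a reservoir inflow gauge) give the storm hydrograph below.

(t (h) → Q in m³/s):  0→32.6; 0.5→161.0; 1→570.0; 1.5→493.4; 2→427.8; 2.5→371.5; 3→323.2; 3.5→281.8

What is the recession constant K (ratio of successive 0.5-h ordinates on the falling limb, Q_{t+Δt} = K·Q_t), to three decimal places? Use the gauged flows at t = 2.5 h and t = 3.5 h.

K ≈ 0.871

Using the recession-limb readings at t = 2.5 h and t = 3.5 h: Q falls from 371.5 to 281.8 m³/s over 2 intervals.
K = (Q₂/Q₁)^(1/2) = (281.8/371.5)^(1/2) = 0.871.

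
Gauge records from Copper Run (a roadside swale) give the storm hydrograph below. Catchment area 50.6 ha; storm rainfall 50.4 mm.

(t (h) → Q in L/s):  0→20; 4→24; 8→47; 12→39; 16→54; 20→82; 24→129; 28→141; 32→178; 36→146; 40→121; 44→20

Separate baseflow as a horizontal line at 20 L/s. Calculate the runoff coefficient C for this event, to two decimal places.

C ≈ 0.43

ΣQ_DR = 761.0 L/s; V = ΣQ_DR·Δt = 1.096 × 10^7 L.
Runoff depth d = V / A = 21.66 mm.
C = d / P = 21.66 / 50.4 = 0.43.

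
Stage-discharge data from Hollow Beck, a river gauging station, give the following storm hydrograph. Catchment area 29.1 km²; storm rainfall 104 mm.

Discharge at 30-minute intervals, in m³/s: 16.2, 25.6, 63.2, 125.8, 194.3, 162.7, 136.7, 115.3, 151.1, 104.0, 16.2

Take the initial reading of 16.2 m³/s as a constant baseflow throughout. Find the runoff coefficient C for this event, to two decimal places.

ΣQ_DR = 932.9 m³/s; V = ΣQ_DR·Δt = 1.679 × 10^6 m³.
Runoff depth d = V / A = 57.71 mm.
C = d / P = 57.71 / 104 = 0.55.

C ≈ 0.55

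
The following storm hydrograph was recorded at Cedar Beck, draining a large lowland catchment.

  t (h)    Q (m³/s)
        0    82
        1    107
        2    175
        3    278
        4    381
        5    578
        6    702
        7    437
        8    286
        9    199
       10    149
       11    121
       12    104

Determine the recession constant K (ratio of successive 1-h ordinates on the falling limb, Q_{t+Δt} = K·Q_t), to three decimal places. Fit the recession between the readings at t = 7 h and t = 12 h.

Using the recession-limb readings at t = 7 h and t = 12 h: Q falls from 437 to 104 m³/s over 5 intervals.
K = (Q₂/Q₁)^(1/5) = (104/437)^(1/5) = 0.750.

K ≈ 0.750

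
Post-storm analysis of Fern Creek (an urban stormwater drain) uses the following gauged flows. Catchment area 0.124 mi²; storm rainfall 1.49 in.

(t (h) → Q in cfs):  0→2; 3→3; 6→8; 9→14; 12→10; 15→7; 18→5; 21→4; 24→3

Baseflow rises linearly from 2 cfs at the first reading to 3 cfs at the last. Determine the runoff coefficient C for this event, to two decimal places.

C ≈ 0.84

ΣQ_DR = 33.50 cfs; V = ΣQ_DR·Δt = 3.618 × 10^5 ft³.
Runoff depth d = V / A = 1.256 in.
C = d / P = 1.256 / 1.49 = 0.84.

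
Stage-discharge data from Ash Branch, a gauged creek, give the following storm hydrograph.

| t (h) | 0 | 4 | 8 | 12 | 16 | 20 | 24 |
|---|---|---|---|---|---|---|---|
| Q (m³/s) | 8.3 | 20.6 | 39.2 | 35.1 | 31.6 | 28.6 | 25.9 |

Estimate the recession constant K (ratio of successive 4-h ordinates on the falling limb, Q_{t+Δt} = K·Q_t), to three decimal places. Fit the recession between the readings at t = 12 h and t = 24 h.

K ≈ 0.904

Using the recession-limb readings at t = 12 h and t = 24 h: Q falls from 35.1 to 25.9 m³/s over 3 intervals.
K = (Q₂/Q₁)^(1/3) = (25.9/35.1)^(1/3) = 0.904.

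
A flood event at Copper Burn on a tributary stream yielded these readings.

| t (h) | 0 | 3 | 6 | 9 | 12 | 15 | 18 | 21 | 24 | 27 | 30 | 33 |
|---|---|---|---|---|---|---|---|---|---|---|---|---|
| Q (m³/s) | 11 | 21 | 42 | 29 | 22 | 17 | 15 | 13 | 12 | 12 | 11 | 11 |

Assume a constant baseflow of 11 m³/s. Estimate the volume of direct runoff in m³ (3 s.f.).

Direct-runoff ordinates (Q − Q_b): 0.0, 10.0, 31.0, 18.0, 11.0, 6.0, 4.0, 2.0, 1.0, 1.0, 0.0, 0.0 m³/s.
ΣQ_DR = 84.00 m³/s.
With Δt = 3 h = 10800 s, V = ΣQ_DR · Δt = 84.00 × 10800 = 9.07 × 10^5 m³.

V ≈ 9.07 × 10^5 m³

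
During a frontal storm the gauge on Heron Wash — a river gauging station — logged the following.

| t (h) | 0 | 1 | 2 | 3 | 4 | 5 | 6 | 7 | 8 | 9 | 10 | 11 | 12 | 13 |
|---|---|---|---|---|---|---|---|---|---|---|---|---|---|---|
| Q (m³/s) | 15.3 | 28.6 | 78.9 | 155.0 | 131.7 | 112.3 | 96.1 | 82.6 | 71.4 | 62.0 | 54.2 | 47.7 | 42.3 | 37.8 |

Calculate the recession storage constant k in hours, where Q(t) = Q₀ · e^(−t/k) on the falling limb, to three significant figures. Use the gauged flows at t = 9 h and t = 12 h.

On the falling limb, Q drops from 62.0 to 42.3 m³/s between t = 9 h and t = 12 h (Δt = 3 h).
k = −Δt / ln(Q₂/Q₁) = −3 / ln(42.3/62.0) = 7.85 h.

k ≈ 7.85 h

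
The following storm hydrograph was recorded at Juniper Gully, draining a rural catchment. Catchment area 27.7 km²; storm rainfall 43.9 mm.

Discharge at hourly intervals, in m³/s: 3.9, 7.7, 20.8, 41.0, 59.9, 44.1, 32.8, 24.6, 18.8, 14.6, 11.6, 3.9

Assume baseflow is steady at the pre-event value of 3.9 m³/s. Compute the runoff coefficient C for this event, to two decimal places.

C ≈ 0.70

ΣQ_DR = 236.9 m³/s; V = ΣQ_DR·Δt = 8.528 × 10^5 m³.
Runoff depth d = V / A = 30.79 mm.
C = d / P = 30.79 / 43.9 = 0.70.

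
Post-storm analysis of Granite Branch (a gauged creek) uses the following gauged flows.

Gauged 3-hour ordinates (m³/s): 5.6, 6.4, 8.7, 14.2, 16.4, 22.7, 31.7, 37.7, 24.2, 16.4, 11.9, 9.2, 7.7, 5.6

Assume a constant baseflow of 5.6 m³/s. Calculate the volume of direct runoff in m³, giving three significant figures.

V ≈ 1.51 × 10^6 m³

Direct-runoff ordinates (Q − Q_b): 0.0, 0.8, 3.1, 8.6, 10.8, 17.1, 26.1, 32.1, 18.6, 10.8, 6.3, 3.6, 2.1, 0.0 m³/s.
ΣQ_DR = 140.0 m³/s.
With Δt = 3 h = 10800 s, V = ΣQ_DR · Δt = 140.0 × 10800 = 1.51 × 10^6 m³.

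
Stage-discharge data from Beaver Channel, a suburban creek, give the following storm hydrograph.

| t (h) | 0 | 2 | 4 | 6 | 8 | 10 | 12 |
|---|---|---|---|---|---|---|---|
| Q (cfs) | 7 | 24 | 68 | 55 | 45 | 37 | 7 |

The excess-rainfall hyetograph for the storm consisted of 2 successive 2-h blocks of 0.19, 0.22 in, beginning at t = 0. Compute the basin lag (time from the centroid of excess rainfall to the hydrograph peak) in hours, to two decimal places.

Centroid of excess rainfall: t_c = Σ P_i·t̄_i / ΣP_i = 2.0732 h (block centres at 1, 3 h).
Hydrograph peak occurs at t = 4 h, so basin lag t_L = 4 − 2.0732 = 1.93 h.

t_L ≈ 1.93 h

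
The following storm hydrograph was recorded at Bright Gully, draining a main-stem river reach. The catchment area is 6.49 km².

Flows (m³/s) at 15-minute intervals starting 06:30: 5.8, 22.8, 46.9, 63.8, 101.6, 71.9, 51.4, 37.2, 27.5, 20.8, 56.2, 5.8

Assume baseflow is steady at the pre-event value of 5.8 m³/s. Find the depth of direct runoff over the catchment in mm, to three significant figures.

d ≈ 61.3 mm

Direct runoff: 0.0, 17.0, 41.1, 58.0, 95.8, 66.1, 45.6, 31.4, 21.7, 15.0, 50.4, 0.0 m³/s; ΣQ_DR = 442.1 m³/s.
V = ΣQ_DR · Δt = 442.1 × 900 s = 3.979 × 10^5 m³.
Over A = 6.49 km², depth = V / A = 61.3 mm.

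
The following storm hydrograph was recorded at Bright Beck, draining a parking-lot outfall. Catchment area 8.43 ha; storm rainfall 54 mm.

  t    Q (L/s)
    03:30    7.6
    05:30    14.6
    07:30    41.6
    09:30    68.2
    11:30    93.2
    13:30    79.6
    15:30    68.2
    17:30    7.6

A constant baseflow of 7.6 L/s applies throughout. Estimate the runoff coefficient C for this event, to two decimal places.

C ≈ 0.51

ΣQ_DR = 319.8 L/s; V = ΣQ_DR·Δt = 2.303 × 10^6 L.
Runoff depth d = V / A = 27.31 mm.
C = d / P = 27.31 / 54 = 0.51.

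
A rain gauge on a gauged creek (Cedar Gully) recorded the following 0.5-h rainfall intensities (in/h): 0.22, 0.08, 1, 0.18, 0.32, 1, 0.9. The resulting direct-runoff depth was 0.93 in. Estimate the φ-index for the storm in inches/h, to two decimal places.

φ ≈ 0.35 in/h

Only the 3 blocks with intensity above φ contribute runoff: 1, 1, 0.9 in/h.
Σ(I−φ)·Δt = d  ⇒  (1+1+0.9 − 3φ)·0.5 = 0.93
φ = (2.900 − 0.93/0.5) / 3 = 0.35 in/h.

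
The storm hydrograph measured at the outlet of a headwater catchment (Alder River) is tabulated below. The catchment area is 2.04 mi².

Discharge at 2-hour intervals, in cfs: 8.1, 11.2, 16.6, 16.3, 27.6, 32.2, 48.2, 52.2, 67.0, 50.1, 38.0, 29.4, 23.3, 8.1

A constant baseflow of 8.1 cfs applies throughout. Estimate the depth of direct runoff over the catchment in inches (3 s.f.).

Direct runoff: 0.0, 3.1, 8.5, 8.2, 19.5, 24.1, 40.1, 44.1, 58.9, 42.0, 29.9, 21.3, 15.2, 0.0 cfs; ΣQ_DR = 314.9 cfs.
V = ΣQ_DR · Δt = 314.9 × 7200 s = 2.267 × 10^6 ft³.
Over A = 2.04 mi², depth = V / A = 0.478 in.

d ≈ 0.478 in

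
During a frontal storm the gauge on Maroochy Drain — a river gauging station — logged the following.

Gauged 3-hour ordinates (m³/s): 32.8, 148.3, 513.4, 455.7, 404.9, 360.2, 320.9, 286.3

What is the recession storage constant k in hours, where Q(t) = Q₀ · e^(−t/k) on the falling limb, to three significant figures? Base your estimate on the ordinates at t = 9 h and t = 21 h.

On the falling limb, Q drops from 455.7 to 286.3 m³/s between t = 9 h and t = 21 h (Δt = 12 h).
k = −Δt / ln(Q₂/Q₁) = −12 / ln(286.3/455.7) = 25.8 h.

k ≈ 25.8 h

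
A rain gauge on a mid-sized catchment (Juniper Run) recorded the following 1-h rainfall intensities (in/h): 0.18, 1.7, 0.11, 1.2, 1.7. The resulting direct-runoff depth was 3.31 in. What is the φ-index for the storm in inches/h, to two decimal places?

φ ≈ 0.43 in/h

Only the 3 blocks with intensity above φ contribute runoff: 1.7, 1.2, 1.7 in/h.
Σ(I−φ)·Δt = d  ⇒  (1.7+1.2+1.7 − 3φ)·1 = 3.31
φ = (4.600 − 3.31/1) / 3 = 0.43 in/h.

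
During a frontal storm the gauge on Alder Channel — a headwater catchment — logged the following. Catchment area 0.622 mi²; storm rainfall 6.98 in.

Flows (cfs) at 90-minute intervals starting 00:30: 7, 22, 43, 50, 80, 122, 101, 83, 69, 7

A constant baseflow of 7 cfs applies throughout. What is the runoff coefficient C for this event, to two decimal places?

ΣQ_DR = 514.0 cfs; V = ΣQ_DR·Δt = 2.776 × 10^6 ft³.
Runoff depth d = V / A = 1.921 in.
C = d / P = 1.921 / 6.98 = 0.28.

C ≈ 0.28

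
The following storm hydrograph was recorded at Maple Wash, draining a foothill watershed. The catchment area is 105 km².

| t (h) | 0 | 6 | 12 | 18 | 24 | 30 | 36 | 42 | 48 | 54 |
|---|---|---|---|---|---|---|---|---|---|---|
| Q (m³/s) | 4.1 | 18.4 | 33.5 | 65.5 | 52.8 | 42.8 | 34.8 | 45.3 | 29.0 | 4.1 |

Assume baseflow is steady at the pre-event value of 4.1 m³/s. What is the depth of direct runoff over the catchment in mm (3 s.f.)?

Direct runoff: 0.0, 14.3, 29.4, 61.4, 48.7, 38.7, 30.7, 41.2, 24.9, 0.0 m³/s; ΣQ_DR = 289.3 m³/s.
V = ΣQ_DR · Δt = 289.3 × 21600 s = 6.249 × 10^6 m³.
Over A = 105 km², depth = V / A = 59.5 mm.

d ≈ 59.5 mm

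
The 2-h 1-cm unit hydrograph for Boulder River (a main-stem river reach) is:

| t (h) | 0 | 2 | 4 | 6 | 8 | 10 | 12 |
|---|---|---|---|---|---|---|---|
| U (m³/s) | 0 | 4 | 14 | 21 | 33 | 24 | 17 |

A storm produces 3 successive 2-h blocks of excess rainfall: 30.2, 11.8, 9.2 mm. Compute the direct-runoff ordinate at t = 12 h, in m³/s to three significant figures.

By discrete convolution, Q_j = Σ (P_i / 10 mm) · U_{j−i}.
At t = 12 h (j=6): Q = (30.2/10)·17 + (11.8/10)·24 + (9.2/10)·33 = 110 m³/s.

Q ≈ 110 m³/s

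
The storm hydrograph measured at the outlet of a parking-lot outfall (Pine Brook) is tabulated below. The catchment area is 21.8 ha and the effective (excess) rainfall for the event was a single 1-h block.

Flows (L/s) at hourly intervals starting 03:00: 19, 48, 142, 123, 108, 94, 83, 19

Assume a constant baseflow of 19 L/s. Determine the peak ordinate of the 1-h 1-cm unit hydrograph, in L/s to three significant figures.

U_p ≈ 154 L/s

Direct runoff: 0.0, 29.0, 123.0, 104.0, 89.0, 75.0, 64.0, 0.0 L/s; ΣQ_DR = 484.0 L/s, peak = 123.0 L/s.
Runoff depth d = ΣQ_DR·Δt / A = 484.0 × 3600 / (21.8 ha) = 7.993 mm.
The 1-cm UH is the DRH scaled by (10 mm)/d, so U_p = 123.0 × 10/7.993 = 154 L/s.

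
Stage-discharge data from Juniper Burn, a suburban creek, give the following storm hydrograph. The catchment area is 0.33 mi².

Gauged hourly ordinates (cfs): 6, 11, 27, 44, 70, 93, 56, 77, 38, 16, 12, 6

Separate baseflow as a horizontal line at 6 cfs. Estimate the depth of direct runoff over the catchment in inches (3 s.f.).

Direct runoff: 0.0, 5.0, 21.0, 38.0, 64.0, 87.0, 50.0, 71.0, 32.0, 10.0, 6.0, 0.0 cfs; ΣQ_DR = 384.0 cfs.
V = ΣQ_DR · Δt = 384.0 × 3600 s = 1.382 × 10^6 ft³.
Over A = 0.33 mi², depth = V / A = 1.80 in.

d ≈ 1.80 in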